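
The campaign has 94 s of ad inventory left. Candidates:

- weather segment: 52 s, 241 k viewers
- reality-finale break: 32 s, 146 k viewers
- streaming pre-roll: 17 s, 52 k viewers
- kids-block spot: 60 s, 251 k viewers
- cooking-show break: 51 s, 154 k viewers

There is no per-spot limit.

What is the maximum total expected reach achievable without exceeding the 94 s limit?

397

Taking the top-ratio spots first gives weather segment + reality-finale break for 387 (84 s).
Dropping weather segment frees 52 s; slotting in kids-block spot (60 s) lifts the total to 397 at 92 s.
Every other selection either busts 94 s or fails to beat 397.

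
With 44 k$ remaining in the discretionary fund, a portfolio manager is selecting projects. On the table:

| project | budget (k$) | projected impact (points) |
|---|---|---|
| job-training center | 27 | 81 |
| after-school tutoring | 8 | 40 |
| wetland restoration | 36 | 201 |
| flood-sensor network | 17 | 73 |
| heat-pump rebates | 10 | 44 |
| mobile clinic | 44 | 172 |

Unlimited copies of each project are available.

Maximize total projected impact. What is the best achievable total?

241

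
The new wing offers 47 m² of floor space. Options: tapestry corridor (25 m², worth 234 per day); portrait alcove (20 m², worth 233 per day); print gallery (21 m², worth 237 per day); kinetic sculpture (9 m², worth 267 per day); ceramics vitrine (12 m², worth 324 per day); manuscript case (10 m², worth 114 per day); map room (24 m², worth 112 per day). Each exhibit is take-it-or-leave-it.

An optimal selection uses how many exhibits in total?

3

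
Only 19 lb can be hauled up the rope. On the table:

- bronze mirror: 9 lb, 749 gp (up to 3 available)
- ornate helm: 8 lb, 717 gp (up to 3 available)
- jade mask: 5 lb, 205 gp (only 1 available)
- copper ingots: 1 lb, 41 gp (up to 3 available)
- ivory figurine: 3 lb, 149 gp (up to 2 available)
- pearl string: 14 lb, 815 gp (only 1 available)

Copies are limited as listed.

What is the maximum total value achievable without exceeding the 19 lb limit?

1583

Density check — ornate helm 89.62, bronze mirror 83.22, pearl string 58.21, ivory figurine 49.67 are the best per lb.
2×ornate helm + ivory figurine uses 19 of the 19 lb and totals 1583.
No other feasible combination exceeds 1583.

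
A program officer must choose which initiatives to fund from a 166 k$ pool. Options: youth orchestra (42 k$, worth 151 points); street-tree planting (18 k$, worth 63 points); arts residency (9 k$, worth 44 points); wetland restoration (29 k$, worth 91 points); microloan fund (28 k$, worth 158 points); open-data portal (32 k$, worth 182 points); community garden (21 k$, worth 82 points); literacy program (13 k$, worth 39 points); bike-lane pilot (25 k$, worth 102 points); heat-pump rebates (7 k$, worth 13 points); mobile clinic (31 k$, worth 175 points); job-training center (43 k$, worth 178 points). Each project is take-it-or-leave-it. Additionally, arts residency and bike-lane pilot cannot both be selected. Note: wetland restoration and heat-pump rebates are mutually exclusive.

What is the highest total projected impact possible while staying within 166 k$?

The ratio ordering already packs tightly: arts residency + microloan fund + open-data portal + community garden + mobile clinic + job-training center, 164 k$, 819.

819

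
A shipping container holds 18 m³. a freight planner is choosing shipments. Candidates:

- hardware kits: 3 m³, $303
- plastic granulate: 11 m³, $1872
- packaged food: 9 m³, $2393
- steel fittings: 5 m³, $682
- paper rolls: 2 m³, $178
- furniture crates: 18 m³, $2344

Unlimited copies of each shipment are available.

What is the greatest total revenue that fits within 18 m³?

By revenue per m³: packaged food 265.89, plastic granulate 170.18, steel fittings 136.40, furniture crates 130.22 lead.
Taking 2×packaged food: 18 m³ used, 4786 in revenue.

4786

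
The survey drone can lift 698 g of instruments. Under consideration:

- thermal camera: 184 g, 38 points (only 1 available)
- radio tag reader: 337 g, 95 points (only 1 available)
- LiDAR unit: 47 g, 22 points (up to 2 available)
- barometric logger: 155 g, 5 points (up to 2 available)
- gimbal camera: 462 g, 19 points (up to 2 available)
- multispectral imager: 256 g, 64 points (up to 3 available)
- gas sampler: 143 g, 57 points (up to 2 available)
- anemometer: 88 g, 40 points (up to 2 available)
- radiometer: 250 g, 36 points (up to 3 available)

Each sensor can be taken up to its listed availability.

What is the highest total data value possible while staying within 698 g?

254

Density check — LiDAR unit 0.47, anemometer 0.45, gas sampler 0.40 are the best per g.
The ratio heuristic lands on 2×LiDAR unit + 2×gas sampler + 2×anemometer (238) but leaves 142 g idle.
Replace LiDAR unit with thermal camera: the trade gains 16 net, giving 254 at 693 g.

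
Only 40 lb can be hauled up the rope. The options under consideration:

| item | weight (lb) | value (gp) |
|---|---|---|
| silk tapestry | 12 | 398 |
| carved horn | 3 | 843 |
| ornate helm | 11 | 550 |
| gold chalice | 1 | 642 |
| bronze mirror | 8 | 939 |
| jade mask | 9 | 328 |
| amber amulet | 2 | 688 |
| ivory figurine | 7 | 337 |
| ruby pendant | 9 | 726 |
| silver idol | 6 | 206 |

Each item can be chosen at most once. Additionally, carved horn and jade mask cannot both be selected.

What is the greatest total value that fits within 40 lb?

Best packing: carved horn + ornate helm + gold chalice + bronze mirror + amber amulet + ruby pendant + silver idol — 40 lb, 4594 total.

4594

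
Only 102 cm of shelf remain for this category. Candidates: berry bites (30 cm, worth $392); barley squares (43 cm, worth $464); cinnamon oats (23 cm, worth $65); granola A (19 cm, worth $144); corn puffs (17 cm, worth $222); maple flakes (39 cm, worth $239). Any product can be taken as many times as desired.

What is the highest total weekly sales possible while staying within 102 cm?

1332

Ranking by ratio (weekly sales/cm): berry bites 13.07, corn puffs 13.06, barley squares 10.79.
A density-first pass picks 3×berry bites — 1176 at 90 cm.
The 90 cm tied up in 3×berry bites is better spent on 6×corn puffs — total rises to 1332 (102 cm).
Nothing else within 102 cm beats 1332.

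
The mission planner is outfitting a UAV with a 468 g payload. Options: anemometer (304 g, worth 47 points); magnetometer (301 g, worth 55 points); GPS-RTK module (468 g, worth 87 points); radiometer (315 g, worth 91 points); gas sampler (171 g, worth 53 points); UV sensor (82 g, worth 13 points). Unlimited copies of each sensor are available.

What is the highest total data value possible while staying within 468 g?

119

By data value per g: gas sampler 0.31, radiometer 0.29, GPS-RTK module 0.19 lead.
Taking 2×gas sampler + UV sensor: 424 g used, 119 in data value.
The spare 44 g is too small for any remaining sensor, and no exchange beats 119.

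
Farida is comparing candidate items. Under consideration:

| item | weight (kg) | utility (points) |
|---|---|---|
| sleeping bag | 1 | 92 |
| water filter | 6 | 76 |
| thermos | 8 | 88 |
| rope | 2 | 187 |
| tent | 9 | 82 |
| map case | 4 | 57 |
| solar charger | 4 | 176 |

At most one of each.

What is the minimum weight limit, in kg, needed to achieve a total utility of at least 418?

7

Look for the lowest-weight combination reaching 418.
sleeping bag + rope + solar charger: 455 utility at 7 kg.
Below 7 kg the best achievable stays under 418.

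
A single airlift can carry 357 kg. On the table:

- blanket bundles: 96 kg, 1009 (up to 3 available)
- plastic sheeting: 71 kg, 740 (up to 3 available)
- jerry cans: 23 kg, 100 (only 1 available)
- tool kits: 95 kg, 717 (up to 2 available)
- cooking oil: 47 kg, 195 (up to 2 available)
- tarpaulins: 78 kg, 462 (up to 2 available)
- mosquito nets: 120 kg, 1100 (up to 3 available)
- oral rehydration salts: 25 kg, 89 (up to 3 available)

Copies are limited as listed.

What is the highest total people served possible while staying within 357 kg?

3598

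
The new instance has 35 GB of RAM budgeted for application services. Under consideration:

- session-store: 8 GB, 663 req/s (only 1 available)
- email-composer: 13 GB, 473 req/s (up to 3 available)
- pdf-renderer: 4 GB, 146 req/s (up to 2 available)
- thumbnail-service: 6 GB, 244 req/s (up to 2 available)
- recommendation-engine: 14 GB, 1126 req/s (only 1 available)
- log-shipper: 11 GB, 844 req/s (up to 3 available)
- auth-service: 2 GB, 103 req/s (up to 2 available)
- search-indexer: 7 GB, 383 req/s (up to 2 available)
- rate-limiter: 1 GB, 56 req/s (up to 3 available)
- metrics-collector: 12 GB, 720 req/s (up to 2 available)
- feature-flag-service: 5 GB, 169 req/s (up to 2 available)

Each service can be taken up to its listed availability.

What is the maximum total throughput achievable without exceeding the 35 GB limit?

Session-store + recommendation-engine + log-shipper + 2×rate-limiter uses 35 of the 35 GB and totals 2745.
That's the maximum — no swap from here does better than 2745.

2745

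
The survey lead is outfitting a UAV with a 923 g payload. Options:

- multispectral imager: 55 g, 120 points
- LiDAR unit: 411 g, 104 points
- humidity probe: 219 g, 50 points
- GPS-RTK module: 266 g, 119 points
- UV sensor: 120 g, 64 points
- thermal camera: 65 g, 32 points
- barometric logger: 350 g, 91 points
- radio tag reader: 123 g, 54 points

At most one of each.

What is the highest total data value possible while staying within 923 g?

448

A density-first pass picks multispectral imager + humidity probe + GPS-RTK module + UV sensor + thermal camera + radio tag reader — 439 at 848 g.
Replace humidity probe and thermal camera with barometric logger: the trade gains 9 net, giving 448 at 914 g.
Every other selection either busts 923 g or fails to beat 448.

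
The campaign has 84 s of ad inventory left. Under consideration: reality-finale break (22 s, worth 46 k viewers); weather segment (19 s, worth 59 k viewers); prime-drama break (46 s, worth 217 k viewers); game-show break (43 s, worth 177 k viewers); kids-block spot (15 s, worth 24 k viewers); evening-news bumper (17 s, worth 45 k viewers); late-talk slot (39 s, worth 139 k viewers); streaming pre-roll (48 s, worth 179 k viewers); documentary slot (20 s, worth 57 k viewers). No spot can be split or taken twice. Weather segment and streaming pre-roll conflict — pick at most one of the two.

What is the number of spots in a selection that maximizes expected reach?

3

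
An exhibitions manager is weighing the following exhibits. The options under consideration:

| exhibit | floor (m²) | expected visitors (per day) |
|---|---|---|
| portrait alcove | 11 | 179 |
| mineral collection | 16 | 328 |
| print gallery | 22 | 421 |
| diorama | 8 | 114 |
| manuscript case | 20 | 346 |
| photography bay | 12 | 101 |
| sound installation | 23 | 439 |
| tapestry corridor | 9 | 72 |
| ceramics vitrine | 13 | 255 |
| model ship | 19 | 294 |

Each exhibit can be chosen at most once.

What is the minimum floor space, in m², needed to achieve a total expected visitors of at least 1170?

Need the lightest bundle worth ≥ 1170.
Taking mineral collection + print gallery + sound installation gives 1188 (≥ 1170) for 61 m².
Any bundle with less than 61 m² falls short of 1170.

61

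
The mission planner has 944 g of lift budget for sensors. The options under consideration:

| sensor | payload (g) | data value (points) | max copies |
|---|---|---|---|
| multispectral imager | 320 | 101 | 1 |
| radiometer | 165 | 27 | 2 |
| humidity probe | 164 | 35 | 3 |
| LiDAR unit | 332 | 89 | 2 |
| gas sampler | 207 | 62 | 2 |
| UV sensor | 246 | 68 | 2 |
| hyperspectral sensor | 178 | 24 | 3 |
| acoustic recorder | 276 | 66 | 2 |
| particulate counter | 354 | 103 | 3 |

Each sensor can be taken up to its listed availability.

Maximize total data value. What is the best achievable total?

272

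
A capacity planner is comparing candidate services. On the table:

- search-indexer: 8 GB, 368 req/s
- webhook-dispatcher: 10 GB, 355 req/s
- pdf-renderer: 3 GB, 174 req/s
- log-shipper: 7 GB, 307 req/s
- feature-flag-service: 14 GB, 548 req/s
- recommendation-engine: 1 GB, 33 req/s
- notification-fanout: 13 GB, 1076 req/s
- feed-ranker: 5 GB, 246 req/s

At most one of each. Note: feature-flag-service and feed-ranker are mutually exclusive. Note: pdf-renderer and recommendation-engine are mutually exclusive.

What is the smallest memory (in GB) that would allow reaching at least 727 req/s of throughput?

13

Need the lightest bundle worth ≥ 727.
notification-fanout: 1076 throughput at 13 GB.
Any bundle with less than 13 GB falls short of 727.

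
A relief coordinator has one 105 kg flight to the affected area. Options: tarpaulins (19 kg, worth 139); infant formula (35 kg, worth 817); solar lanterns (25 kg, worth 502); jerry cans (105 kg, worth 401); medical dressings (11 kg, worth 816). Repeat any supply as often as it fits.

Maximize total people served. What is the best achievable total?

7344

9×medical dressings uses 99 of the 105 kg and totals 7344.
No other feasible combination exceeds 7344.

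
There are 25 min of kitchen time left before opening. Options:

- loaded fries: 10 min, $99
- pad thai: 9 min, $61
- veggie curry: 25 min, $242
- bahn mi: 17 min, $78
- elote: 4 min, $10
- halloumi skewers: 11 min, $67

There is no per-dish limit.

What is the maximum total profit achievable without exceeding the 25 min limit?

The ratio heuristic lands on 2×loaded fries + elote (208) but leaves 1 min idle.
Dropping 2×loaded fries and elote frees 24 min; slotting in veggie curry (25 min) lifts the total to 242 at 25 min.
That's the maximum — no swap from here does better than 242.

242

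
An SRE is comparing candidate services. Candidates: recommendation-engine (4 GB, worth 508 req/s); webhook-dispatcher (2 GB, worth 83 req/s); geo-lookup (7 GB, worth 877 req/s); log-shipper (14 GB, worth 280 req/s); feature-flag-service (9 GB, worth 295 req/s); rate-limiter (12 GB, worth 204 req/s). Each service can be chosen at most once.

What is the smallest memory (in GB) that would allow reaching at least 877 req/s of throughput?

7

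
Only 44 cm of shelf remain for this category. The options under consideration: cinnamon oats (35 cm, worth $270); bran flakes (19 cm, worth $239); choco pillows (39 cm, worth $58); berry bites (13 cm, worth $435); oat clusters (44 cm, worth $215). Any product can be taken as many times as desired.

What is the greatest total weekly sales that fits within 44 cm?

Taking 3×berry bites: 39 cm used, 1305 in weekly sales.

1305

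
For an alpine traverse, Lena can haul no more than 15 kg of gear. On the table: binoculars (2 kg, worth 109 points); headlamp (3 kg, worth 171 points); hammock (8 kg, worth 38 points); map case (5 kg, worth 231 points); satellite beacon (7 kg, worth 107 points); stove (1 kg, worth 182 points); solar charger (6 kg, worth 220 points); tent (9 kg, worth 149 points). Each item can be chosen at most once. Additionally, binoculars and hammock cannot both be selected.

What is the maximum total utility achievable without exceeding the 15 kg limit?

804

Ranking by ratio (utility/kg): stove 182.00, headlamp 57.00, binoculars 54.50.
Filling by ratio: binoculars + headlamp + map case + stove for 693, with 4 kg left unused.
Replace binoculars with solar charger: the trade gains 111 net, giving 804 at 15 kg.
No other feasible combination exceeds 804.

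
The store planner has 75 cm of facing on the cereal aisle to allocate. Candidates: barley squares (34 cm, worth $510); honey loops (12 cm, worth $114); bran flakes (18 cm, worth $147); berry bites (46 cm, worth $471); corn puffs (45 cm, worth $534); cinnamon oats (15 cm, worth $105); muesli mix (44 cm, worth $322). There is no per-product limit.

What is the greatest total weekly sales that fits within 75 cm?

1020

The ratio ordering already packs tightly: 2×barley squares, 68 cm, 1020.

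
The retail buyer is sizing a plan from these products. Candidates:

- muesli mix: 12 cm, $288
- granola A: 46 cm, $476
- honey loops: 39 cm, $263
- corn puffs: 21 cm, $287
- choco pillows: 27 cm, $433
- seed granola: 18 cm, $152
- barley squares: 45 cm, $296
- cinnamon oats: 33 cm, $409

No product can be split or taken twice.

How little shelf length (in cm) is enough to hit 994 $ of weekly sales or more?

60

Look for the lowest-shelf combination reaching 994.
muesli mix + corn puffs + choco pillows reaches 1008 using 60 cm.
Below 60 cm the best achievable stays under 994.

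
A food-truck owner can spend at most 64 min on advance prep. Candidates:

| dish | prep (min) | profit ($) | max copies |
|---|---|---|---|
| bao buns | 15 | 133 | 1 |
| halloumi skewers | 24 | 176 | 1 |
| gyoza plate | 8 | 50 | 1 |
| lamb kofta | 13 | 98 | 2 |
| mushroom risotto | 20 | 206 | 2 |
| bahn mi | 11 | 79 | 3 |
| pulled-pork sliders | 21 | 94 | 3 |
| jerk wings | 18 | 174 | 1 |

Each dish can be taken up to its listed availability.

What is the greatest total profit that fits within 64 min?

Ranking by ratio (profit/min): mushroom risotto 10.30, jerk wings 9.67, bao buns 8.87, lamb kofta 7.54.
Taking the top-ratio dishes first gives 2×mushroom risotto + jerk wings for 586 (58 min).
Replace jerk wings with bao buns + gyoza plate: the trade gains 9 net, giving 595 at 63 min.

595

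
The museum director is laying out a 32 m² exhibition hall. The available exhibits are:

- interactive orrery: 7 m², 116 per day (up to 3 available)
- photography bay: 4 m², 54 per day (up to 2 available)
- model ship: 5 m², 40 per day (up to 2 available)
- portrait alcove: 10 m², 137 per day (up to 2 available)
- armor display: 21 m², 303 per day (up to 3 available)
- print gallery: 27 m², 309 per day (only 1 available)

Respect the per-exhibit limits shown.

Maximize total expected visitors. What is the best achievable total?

The ratio ordering already packs tightly: 3×interactive orrery + portrait alcove, 31 m², 485.
That's the maximum — no swap from here does better than 485.

485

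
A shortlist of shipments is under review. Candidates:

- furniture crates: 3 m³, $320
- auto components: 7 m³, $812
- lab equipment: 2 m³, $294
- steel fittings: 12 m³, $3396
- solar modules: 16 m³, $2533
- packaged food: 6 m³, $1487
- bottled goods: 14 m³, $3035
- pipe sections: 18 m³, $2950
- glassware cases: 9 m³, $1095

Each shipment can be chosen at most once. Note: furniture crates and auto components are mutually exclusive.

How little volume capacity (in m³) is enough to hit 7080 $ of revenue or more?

32

Minimise m³ subject to total revenue ≥ 7080.
steel fittings + packaged food + bottled goods: 7918 revenue at 32 m³.
Below 32 m³ the best achievable stays under 7080.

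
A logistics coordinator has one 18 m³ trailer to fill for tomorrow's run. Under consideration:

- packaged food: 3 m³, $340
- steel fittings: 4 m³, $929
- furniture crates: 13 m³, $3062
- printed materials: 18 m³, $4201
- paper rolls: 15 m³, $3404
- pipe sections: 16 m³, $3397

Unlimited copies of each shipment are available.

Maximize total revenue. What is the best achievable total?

4201

A density-first pass picks steel fittings + furniture crates — 3991 at 17 m³.
The 17 m³ tied up in steel fittings and furniture crates is better spent on printed materials — total rises to 4201 (18 m³).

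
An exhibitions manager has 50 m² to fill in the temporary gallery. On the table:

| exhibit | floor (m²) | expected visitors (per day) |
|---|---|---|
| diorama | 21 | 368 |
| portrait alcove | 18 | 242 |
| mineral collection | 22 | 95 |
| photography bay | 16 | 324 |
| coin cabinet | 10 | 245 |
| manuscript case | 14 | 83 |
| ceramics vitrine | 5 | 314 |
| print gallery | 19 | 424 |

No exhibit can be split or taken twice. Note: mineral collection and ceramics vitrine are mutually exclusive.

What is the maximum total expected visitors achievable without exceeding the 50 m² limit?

By expected visitors per m²: ceramics vitrine 62.80, coin cabinet 24.50, print gallery 22.32, photography bay 20.25 lead.
Best packing: photography bay + coin cabinet + ceramics vitrine + print gallery — 50 m², 1307 total.
Next best is portrait alcove + photography bay + coin cabinet + ceramics vitrine at 1125 (49 m²) — short by 182.

1307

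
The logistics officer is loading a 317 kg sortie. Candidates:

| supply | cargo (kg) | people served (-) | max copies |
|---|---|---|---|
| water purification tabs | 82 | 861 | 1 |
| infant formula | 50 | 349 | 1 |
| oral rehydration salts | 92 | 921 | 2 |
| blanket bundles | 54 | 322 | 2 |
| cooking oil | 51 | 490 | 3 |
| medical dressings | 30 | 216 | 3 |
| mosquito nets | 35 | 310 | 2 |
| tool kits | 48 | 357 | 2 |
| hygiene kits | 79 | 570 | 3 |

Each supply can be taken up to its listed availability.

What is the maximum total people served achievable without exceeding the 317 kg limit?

The ratio ordering already packs tightly: water purification tabs + 2×oral rehydration salts + cooking oil, 317 kg, 3193.

3193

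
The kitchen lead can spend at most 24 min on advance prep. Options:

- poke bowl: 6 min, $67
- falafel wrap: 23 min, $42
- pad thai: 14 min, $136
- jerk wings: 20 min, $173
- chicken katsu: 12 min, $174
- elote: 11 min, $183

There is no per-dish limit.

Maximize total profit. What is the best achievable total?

2×elote uses 22 of the 24 min and totals 366.
That's the maximum — no swap from here does better than 366.

366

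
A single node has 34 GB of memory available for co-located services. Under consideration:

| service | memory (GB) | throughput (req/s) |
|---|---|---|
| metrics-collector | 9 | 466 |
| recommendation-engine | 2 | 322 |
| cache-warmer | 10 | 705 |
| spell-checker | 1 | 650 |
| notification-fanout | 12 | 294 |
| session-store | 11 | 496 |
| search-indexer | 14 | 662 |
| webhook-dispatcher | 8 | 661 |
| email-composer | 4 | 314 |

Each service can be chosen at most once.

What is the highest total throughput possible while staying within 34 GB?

3118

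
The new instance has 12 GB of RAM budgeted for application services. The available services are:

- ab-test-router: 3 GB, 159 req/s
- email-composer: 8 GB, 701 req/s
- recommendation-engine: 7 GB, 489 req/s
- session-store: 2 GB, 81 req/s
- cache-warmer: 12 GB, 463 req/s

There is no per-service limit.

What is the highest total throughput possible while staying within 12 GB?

863

Ranking by ratio (throughput/GB): email-composer 87.62, recommendation-engine 69.86, ab-test-router 53.00.
Taking the top-ratio services first gives ab-test-router + email-composer for 860 (11 GB).
Dropping ab-test-router frees 3 GB; slotting in 2×session-store (4 GB) lifts the total to 863 at 12 GB.
No other feasible combination exceeds 863.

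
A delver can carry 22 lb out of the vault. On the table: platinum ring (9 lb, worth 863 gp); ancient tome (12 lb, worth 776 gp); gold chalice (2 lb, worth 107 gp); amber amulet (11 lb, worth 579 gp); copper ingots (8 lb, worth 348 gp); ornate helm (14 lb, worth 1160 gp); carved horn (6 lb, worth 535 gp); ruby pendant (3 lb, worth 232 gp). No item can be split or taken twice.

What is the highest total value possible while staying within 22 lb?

The ratio heuristic lands on platinum ring + gold chalice + carved horn + ruby pendant (1737) but leaves 2 lb idle.
Replace platinum ring and ruby pendant with ornate helm: the trade gains 65 net, giving 1802 at 22 lb.

1802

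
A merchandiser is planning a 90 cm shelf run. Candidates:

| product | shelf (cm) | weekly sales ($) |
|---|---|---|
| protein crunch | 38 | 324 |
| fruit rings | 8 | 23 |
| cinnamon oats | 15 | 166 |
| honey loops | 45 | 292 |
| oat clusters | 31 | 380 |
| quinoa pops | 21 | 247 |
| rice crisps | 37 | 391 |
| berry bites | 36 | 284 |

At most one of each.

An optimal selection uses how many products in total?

3

The maximum weekly sales within 90 cm is 1018.
One optimal bundle: oat clusters + quinoa pops + rice crisps (89 cm).
Any selection reaching 1018 contains exactly 3 products.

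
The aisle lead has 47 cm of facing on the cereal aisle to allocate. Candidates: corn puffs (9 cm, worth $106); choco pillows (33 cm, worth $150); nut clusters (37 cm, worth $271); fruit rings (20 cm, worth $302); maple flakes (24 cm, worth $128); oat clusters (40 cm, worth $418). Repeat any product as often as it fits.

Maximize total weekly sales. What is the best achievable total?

By weekly sales per cm: fruit rings 15.10, corn puffs 11.78, oat clusters 10.45, nut clusters 7.32 lead.
Taking the top-ratio products first gives 2×fruit rings for 604 (40 cm).
The 20 cm tied up in fruit rings is better spent on 3×corn puffs — total rises to 620 (47 cm).
Nothing else within 47 cm beats 620.

620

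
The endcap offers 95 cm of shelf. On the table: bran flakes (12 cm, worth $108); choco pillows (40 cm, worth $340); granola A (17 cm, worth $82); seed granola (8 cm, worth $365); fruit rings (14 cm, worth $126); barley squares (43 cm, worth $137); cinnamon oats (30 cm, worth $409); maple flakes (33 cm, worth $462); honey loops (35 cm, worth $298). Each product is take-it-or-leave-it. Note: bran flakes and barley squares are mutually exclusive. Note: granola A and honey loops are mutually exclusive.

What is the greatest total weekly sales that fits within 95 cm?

By weekly sales per cm: seed granola 45.62, maple flakes 14.00, cinnamon oats 13.63 lead.
Taking the top-ratio products first gives bran flakes + seed granola + cinnamon oats + maple flakes for 1344 (83 cm).
Replace bran flakes with fruit rings: the trade gains 18 net, giving 1362 at 85 cm.
No other feasible combination exceeds 1362.

1362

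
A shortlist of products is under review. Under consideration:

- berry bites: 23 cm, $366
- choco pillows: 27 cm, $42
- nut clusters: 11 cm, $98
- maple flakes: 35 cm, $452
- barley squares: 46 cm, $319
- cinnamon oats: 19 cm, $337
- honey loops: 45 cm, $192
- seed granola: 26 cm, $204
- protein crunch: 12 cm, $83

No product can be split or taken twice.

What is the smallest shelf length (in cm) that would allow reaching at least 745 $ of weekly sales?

53

Minimise cm subject to total weekly sales ≥ 745.
Taking berry bites + nut clusters + cinnamon oats gives 801 (≥ 745) for 53 cm.
Below 53 cm the best achievable stays under 745.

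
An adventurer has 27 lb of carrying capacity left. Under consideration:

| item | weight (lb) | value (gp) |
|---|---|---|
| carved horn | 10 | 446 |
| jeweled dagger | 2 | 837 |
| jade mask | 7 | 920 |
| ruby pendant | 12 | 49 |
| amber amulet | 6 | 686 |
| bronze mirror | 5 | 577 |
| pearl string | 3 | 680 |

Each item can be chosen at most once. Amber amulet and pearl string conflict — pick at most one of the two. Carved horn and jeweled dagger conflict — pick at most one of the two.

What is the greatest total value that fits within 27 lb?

Ranking by ratio (value/lb): jeweled dagger 418.50, pearl string 226.67, jade mask 131.43.
Best packing: jeweled dagger + jade mask + amber amulet + bronze mirror — 20 lb, 3020 total.

3020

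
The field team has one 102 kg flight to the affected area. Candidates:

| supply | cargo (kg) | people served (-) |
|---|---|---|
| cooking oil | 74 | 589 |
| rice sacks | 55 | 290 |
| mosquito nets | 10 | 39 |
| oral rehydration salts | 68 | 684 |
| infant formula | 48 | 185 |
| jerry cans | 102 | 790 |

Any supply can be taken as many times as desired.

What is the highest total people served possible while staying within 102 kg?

Taking 3×mosquito nets + oral rehydration salts: 98 kg used, 801 in people served.
Every other selection either busts 102 kg or fails to beat 801.

801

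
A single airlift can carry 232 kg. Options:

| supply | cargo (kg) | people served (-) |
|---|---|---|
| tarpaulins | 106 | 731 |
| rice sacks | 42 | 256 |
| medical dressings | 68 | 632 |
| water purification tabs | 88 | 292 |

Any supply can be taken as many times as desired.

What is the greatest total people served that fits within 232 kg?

The ratio ordering already packs tightly: 3×medical dressings, 204 kg, 1896.
The spare 28 kg is too small for any remaining supply, and no exchange beats 1896.

1896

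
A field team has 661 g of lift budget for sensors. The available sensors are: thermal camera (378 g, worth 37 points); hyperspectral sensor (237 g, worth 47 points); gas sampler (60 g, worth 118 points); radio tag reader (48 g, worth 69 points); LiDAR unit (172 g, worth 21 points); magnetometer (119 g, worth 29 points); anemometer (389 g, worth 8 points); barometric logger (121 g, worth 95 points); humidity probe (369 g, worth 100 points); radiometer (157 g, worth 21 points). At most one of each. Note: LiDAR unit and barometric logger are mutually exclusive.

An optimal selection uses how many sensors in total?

4

Best achievable data value is 382.
gas sampler + radio tag reader + barometric logger + humidity probe hits 382 at 598 g.
All optima have 4 sensors.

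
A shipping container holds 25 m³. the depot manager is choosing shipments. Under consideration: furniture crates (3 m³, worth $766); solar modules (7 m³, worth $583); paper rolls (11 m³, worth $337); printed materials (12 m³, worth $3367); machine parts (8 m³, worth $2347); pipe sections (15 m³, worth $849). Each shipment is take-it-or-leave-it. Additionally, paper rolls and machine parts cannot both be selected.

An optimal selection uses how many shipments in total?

The maximum revenue within 25 m³ is 6480.
One optimal bundle: furniture crates + printed materials + machine parts (23 m³).
Every optimal selection uses 3 shipments.

3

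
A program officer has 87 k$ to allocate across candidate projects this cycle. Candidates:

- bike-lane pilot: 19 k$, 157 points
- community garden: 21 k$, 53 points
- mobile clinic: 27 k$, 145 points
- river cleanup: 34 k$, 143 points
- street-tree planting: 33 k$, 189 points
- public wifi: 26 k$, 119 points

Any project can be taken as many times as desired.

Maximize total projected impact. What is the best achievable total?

628

Density check — bike-lane pilot 8.26, street-tree planting 5.73, mobile clinic 5.37 are the best per k$.
Best packing: 4×bike-lane pilot — 76 k$, 628 total.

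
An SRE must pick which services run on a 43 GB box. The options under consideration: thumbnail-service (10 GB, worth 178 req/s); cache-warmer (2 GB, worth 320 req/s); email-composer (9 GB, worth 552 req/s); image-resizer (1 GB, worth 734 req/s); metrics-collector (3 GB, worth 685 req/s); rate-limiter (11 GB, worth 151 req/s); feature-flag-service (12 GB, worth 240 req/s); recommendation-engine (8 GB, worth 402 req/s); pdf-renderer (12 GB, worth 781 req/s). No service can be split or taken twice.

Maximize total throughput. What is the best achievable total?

Taking cache-warmer + email-composer + image-resizer + metrics-collector + recommendation-engine + pdf-renderer: 35 GB used, 3474 in throughput.

3474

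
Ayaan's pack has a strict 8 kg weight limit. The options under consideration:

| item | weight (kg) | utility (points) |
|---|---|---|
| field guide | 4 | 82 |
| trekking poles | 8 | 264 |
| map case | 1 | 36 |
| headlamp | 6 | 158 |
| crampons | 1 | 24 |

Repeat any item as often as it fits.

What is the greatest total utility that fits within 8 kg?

Best packing: 8×map case — 8 kg, 288 total.

288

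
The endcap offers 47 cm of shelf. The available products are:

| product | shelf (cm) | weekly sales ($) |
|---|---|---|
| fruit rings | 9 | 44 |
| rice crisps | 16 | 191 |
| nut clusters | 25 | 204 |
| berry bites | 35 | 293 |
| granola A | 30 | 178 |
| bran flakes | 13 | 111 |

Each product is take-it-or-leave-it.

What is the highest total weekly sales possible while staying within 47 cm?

395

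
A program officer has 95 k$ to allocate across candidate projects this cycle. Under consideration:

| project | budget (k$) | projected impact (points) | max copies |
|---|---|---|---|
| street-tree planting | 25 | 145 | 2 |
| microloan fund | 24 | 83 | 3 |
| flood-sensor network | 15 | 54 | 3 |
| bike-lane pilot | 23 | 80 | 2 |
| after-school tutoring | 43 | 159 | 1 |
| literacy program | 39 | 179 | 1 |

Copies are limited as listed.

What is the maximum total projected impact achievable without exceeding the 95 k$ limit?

Best packing: 2×street-tree planting + literacy program — 89 k$, 469 total.
Nothing else within 95 k$ beats 469.

469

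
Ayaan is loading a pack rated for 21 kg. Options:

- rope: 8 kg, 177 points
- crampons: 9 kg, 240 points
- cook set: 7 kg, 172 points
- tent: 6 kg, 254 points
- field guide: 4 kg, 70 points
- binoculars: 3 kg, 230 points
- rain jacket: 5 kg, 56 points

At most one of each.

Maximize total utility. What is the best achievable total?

731

Greedy by ratio would take crampons + tent + binoculars: 18 kg used, total 724.
Replace crampons with rope + field guide: the trade gains 7 net, giving 731 at 21 kg.
The closest alternative, cook set + tent + field guide + binoculars, reaches only 726.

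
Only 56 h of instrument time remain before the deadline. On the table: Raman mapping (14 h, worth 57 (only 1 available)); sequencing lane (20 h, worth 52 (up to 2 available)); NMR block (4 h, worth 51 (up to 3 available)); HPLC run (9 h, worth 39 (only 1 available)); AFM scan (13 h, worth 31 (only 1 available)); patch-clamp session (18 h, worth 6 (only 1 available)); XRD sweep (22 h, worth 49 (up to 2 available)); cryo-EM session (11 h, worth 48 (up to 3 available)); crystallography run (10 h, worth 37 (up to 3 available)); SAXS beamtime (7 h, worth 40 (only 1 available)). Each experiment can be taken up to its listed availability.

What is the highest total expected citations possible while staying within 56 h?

346

A density-first pass picks 3×NMR block + 3×cryo-EM session + SAXS beamtime — 337 at 52 h.
Replace cryo-EM session with Raman mapping: the trade gains 9 net, giving 346 at 55 h.
Every other selection either busts 56 h or exceeds an availability limit or fails to beat 346.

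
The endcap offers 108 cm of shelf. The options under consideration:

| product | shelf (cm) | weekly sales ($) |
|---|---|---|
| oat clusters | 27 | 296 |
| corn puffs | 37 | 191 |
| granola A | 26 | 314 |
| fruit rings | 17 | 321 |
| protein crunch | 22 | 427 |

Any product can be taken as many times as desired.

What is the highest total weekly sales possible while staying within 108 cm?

2032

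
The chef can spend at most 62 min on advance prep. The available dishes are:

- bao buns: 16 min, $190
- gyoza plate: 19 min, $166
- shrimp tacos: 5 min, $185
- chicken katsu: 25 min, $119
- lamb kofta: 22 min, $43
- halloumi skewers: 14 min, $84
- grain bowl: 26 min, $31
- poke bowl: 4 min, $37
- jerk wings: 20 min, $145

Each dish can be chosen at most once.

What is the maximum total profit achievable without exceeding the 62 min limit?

686

Density check — shrimp tacos 37.00, bao buns 11.88, poke bowl 9.25, gyoza plate 8.74 are the best per min.
The ratio heuristic lands on bao buns + gyoza plate + shrimp tacos + halloumi skewers + poke bowl (662) but leaves 4 min idle.
Dropping halloumi skewers and poke bowl frees 18 min; slotting in jerk wings (20 min) lifts the total to 686 at 60 min.
Runner-up bao buns + gyoza plate + shrimp tacos + halloumi skewers + poke bowl tops out at 662.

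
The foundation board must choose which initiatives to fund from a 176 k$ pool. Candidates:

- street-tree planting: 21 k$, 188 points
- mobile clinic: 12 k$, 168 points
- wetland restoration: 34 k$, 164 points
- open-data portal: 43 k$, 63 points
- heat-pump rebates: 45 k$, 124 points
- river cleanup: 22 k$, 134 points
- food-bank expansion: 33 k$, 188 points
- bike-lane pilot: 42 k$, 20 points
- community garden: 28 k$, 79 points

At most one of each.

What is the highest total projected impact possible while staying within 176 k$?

966

Greedy by ratio would take street-tree planting + mobile clinic + wetland restoration + river cleanup + food-bank expansion + community garden: 150 k$ used, total 921.
Dropping community garden frees 28 k$; slotting in heat-pump rebates (45 k$) lifts the total to 966 at 167 k$.
Next best is street-tree planting + mobile clinic + wetland restoration + river cleanup + food-bank expansion + community garden at 921 (150 k$) — short by 45.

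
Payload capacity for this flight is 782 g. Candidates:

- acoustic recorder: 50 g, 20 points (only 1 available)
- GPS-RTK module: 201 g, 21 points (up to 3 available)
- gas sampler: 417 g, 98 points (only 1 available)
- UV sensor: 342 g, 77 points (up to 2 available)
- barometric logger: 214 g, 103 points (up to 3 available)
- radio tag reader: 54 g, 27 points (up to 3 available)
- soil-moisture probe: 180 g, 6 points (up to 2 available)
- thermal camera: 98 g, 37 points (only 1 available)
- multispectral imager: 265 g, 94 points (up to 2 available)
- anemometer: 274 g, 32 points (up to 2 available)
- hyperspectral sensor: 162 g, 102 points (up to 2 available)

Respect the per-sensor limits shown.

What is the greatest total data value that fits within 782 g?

410

The ratio heuristic lands on acoustic recorder + barometric logger + 3×radio tag reader + 2×hyperspectral sensor (408) but leaves 32 g idle.
Dropping acoustic recorder and 3×radio tag reader frees 212 g; slotting in barometric logger (214 g) lifts the total to 410 at 752 g.
Nothing else within 782 g beats 410.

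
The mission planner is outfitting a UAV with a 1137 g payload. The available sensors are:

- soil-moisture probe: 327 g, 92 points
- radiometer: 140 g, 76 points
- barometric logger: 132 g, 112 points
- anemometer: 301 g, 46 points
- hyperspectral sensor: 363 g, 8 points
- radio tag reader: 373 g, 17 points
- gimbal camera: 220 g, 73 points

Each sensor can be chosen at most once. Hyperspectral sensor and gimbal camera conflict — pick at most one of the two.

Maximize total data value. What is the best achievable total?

399

Taking soil-moisture probe + radiometer + barometric logger + anemometer + gimbal camera: 1120 g used, 399 in data value.
Every other selection either busts 1137 g or breaks a pairing rule or fails to beat 399.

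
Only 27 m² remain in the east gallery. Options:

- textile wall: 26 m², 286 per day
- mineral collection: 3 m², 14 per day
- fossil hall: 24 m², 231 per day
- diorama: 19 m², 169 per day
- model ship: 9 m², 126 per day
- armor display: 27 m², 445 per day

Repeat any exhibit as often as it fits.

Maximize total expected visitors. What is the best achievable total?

Armor display uses 27 of the 27 m² and totals 445.

445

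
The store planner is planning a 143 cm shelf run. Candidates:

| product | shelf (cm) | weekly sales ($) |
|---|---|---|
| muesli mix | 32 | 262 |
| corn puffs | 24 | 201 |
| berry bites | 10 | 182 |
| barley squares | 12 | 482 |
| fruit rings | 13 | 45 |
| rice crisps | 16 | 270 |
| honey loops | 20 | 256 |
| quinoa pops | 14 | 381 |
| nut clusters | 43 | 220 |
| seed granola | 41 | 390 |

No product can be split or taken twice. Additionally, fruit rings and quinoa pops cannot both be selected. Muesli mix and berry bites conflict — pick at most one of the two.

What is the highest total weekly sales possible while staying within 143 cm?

Corn puffs + berry bites + barley squares + rice crisps + honey loops + quinoa pops + seed granola uses 137 of the 143 cm and totals 2162.

2162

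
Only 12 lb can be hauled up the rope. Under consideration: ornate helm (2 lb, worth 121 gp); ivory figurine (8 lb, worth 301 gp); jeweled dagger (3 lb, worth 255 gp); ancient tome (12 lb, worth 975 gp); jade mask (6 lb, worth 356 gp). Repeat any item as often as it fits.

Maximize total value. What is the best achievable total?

The ratio ordering already packs tightly: 4×jeweled dagger, 12 lb, 1020.
That's the maximum — no swap from here does better than 1020.

1020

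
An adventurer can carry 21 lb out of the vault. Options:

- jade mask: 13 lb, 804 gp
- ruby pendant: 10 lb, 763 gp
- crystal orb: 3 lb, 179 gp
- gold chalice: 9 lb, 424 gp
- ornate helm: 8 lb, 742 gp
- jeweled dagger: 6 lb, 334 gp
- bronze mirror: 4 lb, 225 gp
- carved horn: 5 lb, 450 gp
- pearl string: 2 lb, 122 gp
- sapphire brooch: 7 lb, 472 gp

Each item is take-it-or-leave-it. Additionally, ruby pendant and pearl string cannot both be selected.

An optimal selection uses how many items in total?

The maximum value within 21 lb is 1684.
ruby pendant + crystal orb + ornate helm hits 1684 at 21 lb.
Every optimal selection uses 3 items.

3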